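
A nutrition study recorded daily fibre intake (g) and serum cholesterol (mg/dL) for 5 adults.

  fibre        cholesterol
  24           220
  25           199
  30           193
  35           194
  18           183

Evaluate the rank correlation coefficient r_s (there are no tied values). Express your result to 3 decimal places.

Rank fibre: 2, 3, 4, 5, 1
Rank cholesterol: 5, 4, 2, 3, 1
d = rank(fibre) − rank(cholesterol): -3, -1, 2, 2, 0; Σd² = 18
ρ = 1 − 6Σd² / [n(n²−1)] = 1 − 6×18 / (5×24) = 1 − 108/120 ≈ 0.100

0.100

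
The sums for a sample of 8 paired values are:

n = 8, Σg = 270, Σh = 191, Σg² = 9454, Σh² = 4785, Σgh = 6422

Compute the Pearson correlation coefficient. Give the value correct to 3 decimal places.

-0.088

r = (nΣgh − ΣgΣh) / √[(nΣg² − (Σg)²)(nΣh² − (Σh)²)]
Numerator: 8×6422 − 270×191 = -194
Denominator: √[(75632 − 72900)(38280 − 36481)] = √[2732 × 1799] = 2216.9502
r = -194 / 2216.9502 ≈ -0.088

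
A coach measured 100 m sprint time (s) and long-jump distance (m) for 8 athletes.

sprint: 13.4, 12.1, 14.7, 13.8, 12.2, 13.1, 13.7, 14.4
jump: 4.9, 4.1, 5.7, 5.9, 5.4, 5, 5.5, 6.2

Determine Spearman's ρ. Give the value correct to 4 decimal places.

0.8333

Rank sprint: 4, 1, 8, 6, 2, 3, 5, 7
Rank jump: 2, 1, 6, 7, 4, 3, 5, 8
d = rank(sprint) − rank(jump): 2, 0, 2, -1, -2, 0, 0, -1; Σd² = 14
ρ = 1 − 6Σd² / [n(n²−1)] = 1 − 6×14 / (8×63) = 1 − 84/504 ≈ 0.8333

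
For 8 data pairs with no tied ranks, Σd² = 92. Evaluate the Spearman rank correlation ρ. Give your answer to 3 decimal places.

-0.095

ρ = 1 − 6Σd² / [n(n²−1)] = 1 − 6×92 / (8×63)
  = 1 − 552/504 = 1 − 1.0952 ≈ -0.095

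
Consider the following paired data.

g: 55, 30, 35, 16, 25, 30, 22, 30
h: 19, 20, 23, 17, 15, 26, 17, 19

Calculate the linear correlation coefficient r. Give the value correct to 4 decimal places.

0.2878

n = 8, Σg = 243, Σh = 156, Σg² = 8315, Σh² = 3130, Σgh = 4821
nΣgh − ΣgΣh = 38568 − 37908 = 660
nΣg² − (Σg)² = 66520 − 59049 = 7471; nΣh² − (Σh)² = 25040 − 24336 = 704
r = 660 / √(7471 × 704) = 660 / 2293.3783 ≈ 0.2878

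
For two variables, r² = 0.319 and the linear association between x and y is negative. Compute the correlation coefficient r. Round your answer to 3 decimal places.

-0.565

|r| = √0.319 = 0.565
The association is negative, so r = −0.565.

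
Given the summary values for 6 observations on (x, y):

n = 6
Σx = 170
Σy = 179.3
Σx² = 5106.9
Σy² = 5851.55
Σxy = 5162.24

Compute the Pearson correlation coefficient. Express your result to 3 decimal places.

r = (nΣxy − ΣxΣy) / √[(nΣx² − (Σx)²)(nΣy² − (Σy)²)]
Numerator: 6×5162.24 − 170×179.3 = 492.44
Denominator: √[(30641.4 − 28900)(35109.3 − 32148.49)] = √[1741.4 × 2960.81] = 2270.6727
r = 492.44 / 2270.6727 ≈ 0.217

0.217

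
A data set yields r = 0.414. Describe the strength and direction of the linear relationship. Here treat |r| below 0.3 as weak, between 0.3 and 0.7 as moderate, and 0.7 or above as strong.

r = 0.414 > 0 so the relationship is positive.
|r| = 0.414, which falls in the moderate range.

moderate positive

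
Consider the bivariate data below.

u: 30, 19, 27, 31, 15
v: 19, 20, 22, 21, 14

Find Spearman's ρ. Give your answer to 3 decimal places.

0.500

Rank u: 4, 2, 3, 5, 1
Rank v: 2, 3, 5, 4, 1
d = rank(u) − rank(v): 2, -1, -2, 1, 0; Σd² = 10
ρ = 1 − 6Σd² / [n(n²−1)] = 1 − 6×10 / (5×24) = 1 − 60/120 ≈ 0.500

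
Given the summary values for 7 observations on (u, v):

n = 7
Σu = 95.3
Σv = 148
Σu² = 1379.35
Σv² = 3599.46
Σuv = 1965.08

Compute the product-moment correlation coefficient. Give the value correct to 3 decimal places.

-0.254

r = (nΣuv − ΣuΣv) / √[(nΣu² − (Σu)²)(nΣv² − (Σv)²)]
Numerator: 7×1965.08 − 95.3×148 = -348.84
Denominator: √[(9655.45 − 9082.09)(25196.22 − 21904)] = √[573.36 × 3292.22] = 1373.9095
r = -348.84 / 1373.9095 ≈ -0.254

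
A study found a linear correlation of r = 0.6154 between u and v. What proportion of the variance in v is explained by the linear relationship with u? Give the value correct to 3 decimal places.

r² = (0.6154)² = 0.379

0.379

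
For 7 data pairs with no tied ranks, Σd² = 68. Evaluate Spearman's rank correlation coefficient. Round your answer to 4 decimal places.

ρ = 1 − 6Σd² / [n(n²−1)] = 1 − 6×68 / (7×48)
  = 1 − 408/336 = 1 − 1.21429 ≈ -0.2143

-0.2143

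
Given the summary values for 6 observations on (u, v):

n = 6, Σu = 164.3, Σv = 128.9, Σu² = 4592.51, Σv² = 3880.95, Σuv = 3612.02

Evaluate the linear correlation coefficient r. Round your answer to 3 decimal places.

0.255

r = (nΣuv − ΣuΣv) / √[(nΣu² − (Σu)²)(nΣv² − (Σv)²)]
Numerator: 6×3612.02 − 164.3×128.9 = 493.85
Denominator: √[(27555.06 − 26994.49)(23285.7 − 16615.21)] = √[560.57 × 6670.49] = 1933.7209
r = 493.85 / 1933.7209 ≈ 0.255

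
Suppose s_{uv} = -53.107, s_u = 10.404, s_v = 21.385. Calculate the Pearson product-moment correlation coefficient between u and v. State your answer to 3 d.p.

-0.239

r = Cov(u,v) / (s_u · s_v) = -53.107 / (10.404 × 21.385)
  = -53.107 / 222.4895 ≈ -0.239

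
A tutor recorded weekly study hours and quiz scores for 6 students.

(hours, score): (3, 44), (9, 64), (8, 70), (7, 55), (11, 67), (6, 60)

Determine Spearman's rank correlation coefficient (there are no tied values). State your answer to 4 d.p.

0.7714

Rank hours: 1, 5, 4, 3, 6, 2
Rank score: 1, 4, 6, 2, 5, 3
d = rank(hours) − rank(score): 0, 1, -2, 1, 1, -1; Σd² = 8
ρ = 1 − 6Σd² / [n(n²−1)] = 1 − 6×8 / (6×35) = 1 − 48/210 ≈ 0.7714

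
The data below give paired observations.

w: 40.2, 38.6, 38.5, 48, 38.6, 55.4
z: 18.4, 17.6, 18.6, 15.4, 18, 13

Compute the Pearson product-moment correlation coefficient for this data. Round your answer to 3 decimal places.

n = 6, Σw = 259.3, Σz = 101, Σw² = 11451.37, Σz² = 1724.44, Σwz = 4289.34
nΣwz − ΣwΣz = 25736.04 − 26189.3 = -453.26
nΣw² − (Σw)² = 68708.22 − 67236.49 = 1471.73; nΣz² − (Σz)² = 10346.64 − 10201 = 145.64
r = -453.26 / √(1471.73 × 145.64) = -453.26 / 462.9717 ≈ -0.979

-0.979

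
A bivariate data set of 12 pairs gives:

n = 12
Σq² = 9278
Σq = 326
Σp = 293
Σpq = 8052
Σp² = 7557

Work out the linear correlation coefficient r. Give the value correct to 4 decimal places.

r = (nΣpq − ΣpΣq) / √[(nΣp² − (Σp)²)(nΣq² − (Σq)²)]
Numerator: 12×8052 − 293×326 = 1106
Denominator: √[(90684 − 85849)(111336 − 106276)] = √[4835 × 5060] = 4946.2208
r = 1106 / 4946.2208 ≈ 0.2236

0.2236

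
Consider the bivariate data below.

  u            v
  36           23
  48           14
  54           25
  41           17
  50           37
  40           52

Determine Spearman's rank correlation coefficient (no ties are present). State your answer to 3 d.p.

Rank u: 1, 4, 6, 3, 5, 2
Rank v: 3, 1, 4, 2, 5, 6
d = rank(u) − rank(v): -2, 3, 2, 1, 0, -4; Σd² = 34
ρ = 1 − 6Σd² / [n(n²−1)] = 1 − 6×34 / (6×35) = 1 − 204/210 ≈ 0.029

0.029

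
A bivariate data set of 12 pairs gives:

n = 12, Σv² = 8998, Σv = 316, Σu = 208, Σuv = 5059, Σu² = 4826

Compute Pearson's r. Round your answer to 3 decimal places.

-0.460

r = (nΣuv − ΣuΣv) / √[(nΣu² − (Σu)²)(nΣv² − (Σv)²)]
Numerator: 12×5059 − 208×316 = -5020
Denominator: √[(57912 − 43264)(107976 − 99856)] = √[14648 × 8120] = 10906.0424
r = -5020 / 10906.0424 ≈ -0.460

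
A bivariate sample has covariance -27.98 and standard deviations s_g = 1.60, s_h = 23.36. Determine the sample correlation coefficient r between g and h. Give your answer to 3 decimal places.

-0.749

r = Cov(g,h) / (s_g · s_h) = -27.98 / (1.60 × 23.36)
  = -27.98 / 37.3760 ≈ -0.749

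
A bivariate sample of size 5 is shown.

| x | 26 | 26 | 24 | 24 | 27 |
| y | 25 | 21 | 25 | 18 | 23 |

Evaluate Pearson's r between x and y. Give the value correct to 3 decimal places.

n = 5, Σx = 127, Σy = 112, Σx² = 3233, Σy² = 2544, Σxy = 2849
nΣxy − ΣxΣy = 14245 − 14224 = 21
nΣx² − (Σx)² = 16165 − 16129 = 36; nΣy² − (Σy)² = 12720 − 12544 = 176
r = 21 / √(36 × 176) = 21 / 79.5990 ≈ 0.264

0.264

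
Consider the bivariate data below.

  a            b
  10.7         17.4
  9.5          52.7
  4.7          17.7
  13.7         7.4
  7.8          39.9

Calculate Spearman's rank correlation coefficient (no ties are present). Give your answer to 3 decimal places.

-0.600

Rank a: 4, 3, 1, 5, 2
Rank b: 2, 5, 3, 1, 4
d = rank(a) − rank(b): 2, -2, -2, 4, -2; Σd² = 32
ρ = 1 − 6Σd² / [n(n²−1)] = 1 − 6×32 / (5×24) = 1 − 192/120 ≈ -0.600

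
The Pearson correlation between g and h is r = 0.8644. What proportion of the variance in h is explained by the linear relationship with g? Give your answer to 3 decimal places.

r² = (0.8644)² = 0.747

0.747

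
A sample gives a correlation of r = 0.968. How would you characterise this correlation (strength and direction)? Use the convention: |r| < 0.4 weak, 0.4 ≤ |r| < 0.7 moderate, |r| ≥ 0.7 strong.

r = 0.968 > 0 so the relationship is positive.
|r| = 0.968, which falls in the strong range.

strong positive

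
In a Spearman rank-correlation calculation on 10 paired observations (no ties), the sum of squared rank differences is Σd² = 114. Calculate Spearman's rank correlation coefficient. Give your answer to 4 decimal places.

ρ = 1 − 6Σd² / [n(n²−1)] = 1 − 6×114 / (10×99)
  = 1 − 684/990 = 1 − 0.69091 ≈ 0.3091

0.3091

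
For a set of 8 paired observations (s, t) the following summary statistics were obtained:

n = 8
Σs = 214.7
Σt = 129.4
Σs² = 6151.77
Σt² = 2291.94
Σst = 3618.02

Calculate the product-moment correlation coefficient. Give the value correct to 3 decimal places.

0.522

r = (nΣst − ΣsΣt) / √[(nΣs² − (Σs)²)(nΣt² − (Σt)²)]
Numerator: 8×3618.02 − 214.7×129.4 = 1161.98
Denominator: √[(49214.16 − 46096.09)(18335.52 − 16744.36)] = √[3118.07 × 1591.16] = 2227.4084
r = 1161.98 / 2227.4084 ≈ 0.522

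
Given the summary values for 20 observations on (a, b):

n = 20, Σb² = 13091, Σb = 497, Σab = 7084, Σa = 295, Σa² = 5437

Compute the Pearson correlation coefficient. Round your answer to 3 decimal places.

r = (nΣab − ΣaΣb) / √[(nΣa² − (Σa)²)(nΣb² − (Σb)²)]
Numerator: 20×7084 − 295×497 = -4935
Denominator: √[(108740 − 87025)(261820 − 247009)] = √[21715 × 14811] = 17933.7911
r = -4935 / 17933.7911 ≈ -0.275

-0.275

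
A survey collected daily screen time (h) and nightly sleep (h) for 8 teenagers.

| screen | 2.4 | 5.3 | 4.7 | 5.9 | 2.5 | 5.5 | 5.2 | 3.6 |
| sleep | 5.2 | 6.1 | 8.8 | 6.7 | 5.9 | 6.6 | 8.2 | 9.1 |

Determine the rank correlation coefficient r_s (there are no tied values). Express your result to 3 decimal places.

0.262

Rank screen: 1, 6, 4, 8, 2, 7, 5, 3
Rank sleep: 1, 3, 7, 5, 2, 4, 6, 8
d = rank(screen) − rank(sleep): 0, 3, -3, 3, 0, 3, -1, -5; Σd² = 62
ρ = 1 − 6Σd² / [n(n²−1)] = 1 − 6×62 / (8×63) = 1 − 372/504 ≈ 0.262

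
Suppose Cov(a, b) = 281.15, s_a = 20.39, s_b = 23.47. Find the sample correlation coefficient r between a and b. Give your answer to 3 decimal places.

0.587

r = Cov(a,b) / (s_a · s_b) = 281.15 / (20.39 × 23.47)
  = 281.15 / 478.5533 ≈ 0.587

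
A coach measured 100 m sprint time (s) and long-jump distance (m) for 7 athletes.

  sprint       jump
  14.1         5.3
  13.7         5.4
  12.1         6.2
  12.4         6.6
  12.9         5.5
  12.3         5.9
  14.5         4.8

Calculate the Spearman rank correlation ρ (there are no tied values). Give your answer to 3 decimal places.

-0.893

Rank sprint: 6, 5, 1, 3, 4, 2, 7
Rank jump: 2, 3, 6, 7, 4, 5, 1
d = rank(sprint) − rank(jump): 4, 2, -5, -4, 0, -3, 6; Σd² = 106
ρ = 1 − 6Σd² / [n(n²−1)] = 1 − 6×106 / (7×48) = 1 − 636/336 ≈ -0.893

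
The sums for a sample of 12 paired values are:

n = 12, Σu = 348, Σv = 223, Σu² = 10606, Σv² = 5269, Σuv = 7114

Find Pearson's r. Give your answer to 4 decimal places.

0.8509

r = (nΣuv − ΣuΣv) / √[(nΣu² − (Σu)²)(nΣv² − (Σv)²)]
Numerator: 12×7114 − 348×223 = 7764
Denominator: √[(127272 − 121104)(63228 − 49729)] = √[6168 × 13499] = 9124.7922
r = 7764 / 9124.7922 ≈ 0.8509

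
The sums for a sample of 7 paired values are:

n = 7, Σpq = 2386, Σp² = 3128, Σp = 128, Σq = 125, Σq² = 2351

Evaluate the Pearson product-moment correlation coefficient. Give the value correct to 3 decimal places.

r = (nΣpq − ΣpΣq) / √[(nΣp² − (Σp)²)(nΣq² − (Σq)²)]
Numerator: 7×2386 − 128×125 = 702
Denominator: √[(21896 − 16384)(16457 − 15625)] = √[5512 × 832] = 2141.4911
r = 702 / 2141.4911 ≈ 0.328

0.328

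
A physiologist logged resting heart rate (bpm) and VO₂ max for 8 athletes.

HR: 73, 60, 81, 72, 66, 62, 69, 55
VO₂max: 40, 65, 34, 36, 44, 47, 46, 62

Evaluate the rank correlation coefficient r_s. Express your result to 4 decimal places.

-0.9286

Rank HR: 7, 2, 8, 6, 4, 3, 5, 1
Rank VO₂max: 3, 8, 1, 2, 4, 6, 5, 7
d = rank(HR) − rank(VO₂max): 4, -6, 7, 4, 0, -3, 0, -6; Σd² = 162
ρ = 1 − 6Σd² / [n(n²−1)] = 1 − 6×162 / (8×63) = 1 − 972/504 ≈ -0.9286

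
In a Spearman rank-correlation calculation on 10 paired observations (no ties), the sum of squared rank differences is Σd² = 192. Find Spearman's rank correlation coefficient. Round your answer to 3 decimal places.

ρ = 1 − 6Σd² / [n(n²−1)] = 1 − 6×192 / (10×99)
  = 1 − 1152/990 = 1 − 1.1636 ≈ -0.164

-0.164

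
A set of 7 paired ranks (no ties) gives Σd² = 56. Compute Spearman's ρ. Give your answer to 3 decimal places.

0.000

ρ = 1 − 6Σd² / [n(n²−1)] = 1 − 6×56 / (7×48)
  = 1 − 336/336 = 1 − 1.0000 ≈ 0.000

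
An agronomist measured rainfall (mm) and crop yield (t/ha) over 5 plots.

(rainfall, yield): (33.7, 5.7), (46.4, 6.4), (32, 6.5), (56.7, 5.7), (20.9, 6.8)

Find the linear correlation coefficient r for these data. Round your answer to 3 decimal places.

n = 5, Σx = 189.7, Σy = 31.1, Σx² = 7964.35, Σy² = 194.43, Σxy = 1162.36
nΣxy − ΣxΣy = 5811.8 − 5899.67 = -87.87
nΣx² − (Σx)² = 39821.75 − 35986.09 = 3835.66; nΣy² − (Σy)² = 972.15 − 967.21 = 4.94
r = -87.87 / √(3835.66 × 4.94) = -87.87 / 137.6523 ≈ -0.638

-0.638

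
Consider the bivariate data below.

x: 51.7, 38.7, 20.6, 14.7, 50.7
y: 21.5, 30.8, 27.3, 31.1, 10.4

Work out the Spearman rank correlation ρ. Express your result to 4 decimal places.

Rank x: 5, 3, 2, 1, 4
Rank y: 2, 4, 3, 5, 1
d = rank(x) − rank(y): 3, -1, -1, -4, 3; Σd² = 36
ρ = 1 − 6Σd² / [n(n²−1)] = 1 − 6×36 / (5×24) = 1 − 216/120 ≈ -0.8000

-0.8000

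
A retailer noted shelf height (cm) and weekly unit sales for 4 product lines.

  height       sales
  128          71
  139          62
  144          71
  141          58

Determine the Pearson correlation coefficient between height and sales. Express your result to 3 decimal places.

n = 4, Σx = 552, Σy = 262, Σx² = 76322, Σy² = 17290, Σxy = 36108
nΣxy − ΣxΣy = 144432 − 144624 = -192
nΣx² − (Σx)² = 305288 − 304704 = 584; nΣy² − (Σy)² = 69160 − 68644 = 516
r = -192 / √(584 × 516) = -192 / 548.9481 ≈ -0.350

-0.350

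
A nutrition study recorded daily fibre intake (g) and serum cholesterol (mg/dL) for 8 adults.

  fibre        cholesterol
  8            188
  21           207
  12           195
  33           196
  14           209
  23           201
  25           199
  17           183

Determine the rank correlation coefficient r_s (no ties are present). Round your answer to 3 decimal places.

Rank fibre: 1, 5, 2, 8, 3, 6, 7, 4
Rank cholesterol: 2, 7, 3, 4, 8, 6, 5, 1
d = rank(fibre) − rank(cholesterol): -1, -2, -1, 4, -5, 0, 2, 3; Σd² = 60
ρ = 1 − 6Σd² / [n(n²−1)] = 1 − 6×60 / (8×63) = 1 − 360/504 ≈ 0.286

0.286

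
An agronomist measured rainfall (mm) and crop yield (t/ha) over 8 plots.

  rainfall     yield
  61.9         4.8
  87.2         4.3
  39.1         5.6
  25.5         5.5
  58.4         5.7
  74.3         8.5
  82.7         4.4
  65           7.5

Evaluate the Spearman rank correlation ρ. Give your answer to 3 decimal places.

-0.310

Rank rainfall: 4, 8, 2, 1, 3, 6, 7, 5
Rank yield: 3, 1, 5, 4, 6, 8, 2, 7
d = rank(rainfall) − rank(yield): 1, 7, -3, -3, -3, -2, 5, -2; Σd² = 110
ρ = 1 − 6Σd² / [n(n²−1)] = 1 − 6×110 / (8×63) = 1 − 660/504 ≈ -0.310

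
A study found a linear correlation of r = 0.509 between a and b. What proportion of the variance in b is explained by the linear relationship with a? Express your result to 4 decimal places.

r² = (0.509)² = 0.2591

0.2591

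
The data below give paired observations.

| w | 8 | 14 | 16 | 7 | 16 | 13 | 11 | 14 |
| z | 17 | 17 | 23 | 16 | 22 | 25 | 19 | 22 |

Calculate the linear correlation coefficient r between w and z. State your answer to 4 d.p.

0.7011

n = 8, Σw = 99, Σz = 161, Σw² = 1307, Σz² = 3317, Σwz = 2048
nΣwz − ΣwΣz = 16384 − 15939 = 445
nΣw² − (Σw)² = 10456 − 9801 = 655; nΣz² − (Σz)² = 26536 − 25921 = 615
r = 445 / √(655 × 615) = 445 / 634.6850 ≈ 0.7011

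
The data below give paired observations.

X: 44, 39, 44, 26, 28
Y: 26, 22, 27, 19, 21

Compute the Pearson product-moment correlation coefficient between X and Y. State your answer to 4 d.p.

0.9266

n = 5, ΣX = 181, ΣY = 115, ΣX² = 6853, ΣY² = 2691, ΣXY = 4272
nΣXY − ΣXΣY = 21360 − 20815 = 545
nΣX² − (ΣX)² = 34265 − 32761 = 1504; nΣY² − (ΣY)² = 13455 − 13225 = 230
r = 545 / √(1504 × 230) = 545 / 588.1496 ≈ 0.9266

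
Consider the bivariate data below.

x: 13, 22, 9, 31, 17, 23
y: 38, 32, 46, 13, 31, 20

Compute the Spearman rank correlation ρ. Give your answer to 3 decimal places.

Rank x: 2, 4, 1, 6, 3, 5
Rank y: 5, 4, 6, 1, 3, 2
d = rank(x) − rank(y): -3, 0, -5, 5, 0, 3; Σd² = 68
ρ = 1 − 6Σd² / [n(n²−1)] = 1 − 6×68 / (6×35) = 1 − 408/210 ≈ -0.943

-0.943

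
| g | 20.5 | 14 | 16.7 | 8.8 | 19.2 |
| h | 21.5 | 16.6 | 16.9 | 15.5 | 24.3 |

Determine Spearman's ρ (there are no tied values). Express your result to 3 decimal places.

Rank g: 5, 2, 3, 1, 4
Rank h: 4, 2, 3, 1, 5
d = rank(g) − rank(h): 1, 0, 0, 0, -1; Σd² = 2
ρ = 1 − 6Σd² / [n(n²−1)] = 1 − 6×2 / (5×24) = 1 − 12/120 ≈ 0.900

0.900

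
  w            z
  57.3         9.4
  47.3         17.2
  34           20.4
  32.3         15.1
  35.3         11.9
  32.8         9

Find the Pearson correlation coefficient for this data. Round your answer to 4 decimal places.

-0.2478

n = 6, Σw = 239, Σz = 83, Σw² = 10041.8, Σz² = 1250.98, Σwz = 3248.78
nΣwz − ΣwΣz = 19492.68 − 19837 = -344.32
nΣw² − (Σw)² = 60250.8 − 57121 = 3129.8; nΣz² − (Σz)² = 7505.88 − 6889 = 616.88
r = -344.32 / √(3129.8 × 616.88) = -344.32 / 1389.5003 ≈ -0.2478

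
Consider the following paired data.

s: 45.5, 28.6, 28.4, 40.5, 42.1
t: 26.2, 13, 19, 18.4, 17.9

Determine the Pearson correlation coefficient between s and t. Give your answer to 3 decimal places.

0.688

n = 5, Σs = 185.1, Σt = 94.5, Σs² = 7107.43, Σt² = 1875.41, Σst = 3602.29
nΣst − ΣsΣt = 18011.45 − 17491.95 = 519.5
nΣs² − (Σs)² = 35537.15 − 34262.01 = 1275.14; nΣt² − (Σt)² = 9377.05 − 8930.25 = 446.8
r = 519.5 / √(1275.14 × 446.8) = 519.5 / 754.8063 ≈ 0.688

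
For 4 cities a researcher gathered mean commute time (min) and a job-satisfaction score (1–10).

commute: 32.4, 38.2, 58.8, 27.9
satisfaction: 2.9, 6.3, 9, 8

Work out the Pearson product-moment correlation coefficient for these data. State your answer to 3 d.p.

n = 4, Σx = 157.3, Σy = 26.2, Σx² = 6744.85, Σy² = 193.1, Σxy = 1087.02
nΣxy − ΣxΣy = 4348.08 − 4121.26 = 226.82
nΣx² − (Σx)² = 26979.4 − 24743.29 = 2236.11; nΣy² − (Σy)² = 772.4 − 686.44 = 85.96
r = 226.82 / √(2236.11 × 85.96) = 226.82 / 438.4245 ≈ 0.517

0.517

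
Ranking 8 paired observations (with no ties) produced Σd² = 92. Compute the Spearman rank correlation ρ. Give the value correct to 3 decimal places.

-0.095

ρ = 1 − 6Σd² / [n(n²−1)] = 1 − 6×92 / (8×63)
  = 1 − 552/504 = 1 − 1.0952 ≈ -0.095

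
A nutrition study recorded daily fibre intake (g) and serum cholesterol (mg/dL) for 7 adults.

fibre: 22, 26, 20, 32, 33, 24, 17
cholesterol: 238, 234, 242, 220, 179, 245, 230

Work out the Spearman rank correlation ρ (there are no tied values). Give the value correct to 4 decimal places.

-0.5357

Rank fibre: 3, 5, 2, 6, 7, 4, 1
Rank cholesterol: 5, 4, 6, 2, 1, 7, 3
d = rank(fibre) − rank(cholesterol): -2, 1, -4, 4, 6, -3, -2; Σd² = 86
ρ = 1 − 6Σd² / [n(n²−1)] = 1 − 6×86 / (7×48) = 1 − 516/336 ≈ -0.5357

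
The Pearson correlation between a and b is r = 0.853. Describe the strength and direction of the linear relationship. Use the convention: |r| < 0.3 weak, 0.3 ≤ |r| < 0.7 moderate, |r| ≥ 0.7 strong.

strong positive

r = 0.853 > 0 so the relationship is positive.
|r| = 0.853, which falls in the strong range.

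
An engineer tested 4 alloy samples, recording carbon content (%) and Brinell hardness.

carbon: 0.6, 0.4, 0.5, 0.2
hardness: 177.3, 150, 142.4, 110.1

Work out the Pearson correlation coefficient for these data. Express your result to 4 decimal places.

n = 4, Σx = 1.7, Σy = 579.8, Σx² = 0.81, Σy² = 86335.06, Σxy = 259.6
nΣxy − ΣxΣy = 1038.4 − 985.66 = 52.74
nΣx² − (Σx)² = 3.24 − 2.89 = 0.35; nΣy² − (Σy)² = 345340.24 − 336168.04 = 9172.2
r = 52.74 / √(0.35 × 9172.2) = 52.74 / 56.6592 ≈ 0.9308

0.9308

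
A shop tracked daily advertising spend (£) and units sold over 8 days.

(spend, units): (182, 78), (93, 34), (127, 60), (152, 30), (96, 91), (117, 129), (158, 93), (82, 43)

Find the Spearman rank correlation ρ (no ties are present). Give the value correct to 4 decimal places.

Rank spend: 8, 2, 5, 6, 3, 4, 7, 1
Rank units: 5, 2, 4, 1, 6, 8, 7, 3
d = rank(spend) − rank(units): 3, 0, 1, 5, -3, -4, 0, -2; Σd² = 64
ρ = 1 − 6Σd² / [n(n²−1)] = 1 − 6×64 / (8×63) = 1 − 384/504 ≈ 0.2381

0.2381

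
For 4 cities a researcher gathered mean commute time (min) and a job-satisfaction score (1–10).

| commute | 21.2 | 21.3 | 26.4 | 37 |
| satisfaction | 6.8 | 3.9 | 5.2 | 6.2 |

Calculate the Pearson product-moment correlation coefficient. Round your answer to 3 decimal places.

0.312

n = 4, Σx = 105.9, Σy = 22.1, Σx² = 2969.09, Σy² = 126.93, Σxy = 593.91
nΣxy − ΣxΣy = 2375.64 − 2340.39 = 35.25
nΣx² − (Σx)² = 11876.36 − 11214.81 = 661.55; nΣy² − (Σy)² = 507.72 − 488.41 = 19.31
r = 35.25 / √(661.55 × 19.31) = 35.25 / 113.0245 ≈ 0.312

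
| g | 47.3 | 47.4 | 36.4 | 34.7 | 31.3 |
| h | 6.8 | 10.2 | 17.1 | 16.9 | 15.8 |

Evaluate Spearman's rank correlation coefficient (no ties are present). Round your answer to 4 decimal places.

-0.5000

Rank g: 4, 5, 3, 2, 1
Rank h: 1, 2, 5, 4, 3
d = rank(g) − rank(h): 3, 3, -2, -2, -2; Σd² = 30
ρ = 1 − 6Σd² / [n(n²−1)] = 1 − 6×30 / (5×24) = 1 − 180/120 ≈ -0.5000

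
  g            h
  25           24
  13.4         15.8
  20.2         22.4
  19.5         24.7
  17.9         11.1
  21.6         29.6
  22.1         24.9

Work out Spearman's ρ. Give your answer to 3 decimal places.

Rank g: 7, 1, 4, 3, 2, 5, 6
Rank h: 4, 2, 3, 5, 1, 7, 6
d = rank(g) − rank(h): 3, -1, 1, -2, 1, -2, 0; Σd² = 20
ρ = 1 − 6Σd² / [n(n²−1)] = 1 − 6×20 / (7×48) = 1 − 120/336 ≈ 0.643

0.643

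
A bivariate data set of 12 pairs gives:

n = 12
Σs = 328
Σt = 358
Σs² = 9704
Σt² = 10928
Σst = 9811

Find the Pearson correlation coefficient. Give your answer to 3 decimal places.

0.060

r = (nΣst − ΣsΣt) / √[(nΣs² − (Σs)²)(nΣt² − (Σt)²)]
Numerator: 12×9811 − 328×358 = 308
Denominator: √[(116448 − 107584)(131136 − 128164)] = √[8864 × 2972] = 5132.6219
r = 308 / 5132.6219 ≈ 0.060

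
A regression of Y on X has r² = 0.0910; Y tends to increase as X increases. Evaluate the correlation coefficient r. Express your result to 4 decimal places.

0.3017

|r| = √0.0910 = 0.3017
The association is positive, so r = 0.3017.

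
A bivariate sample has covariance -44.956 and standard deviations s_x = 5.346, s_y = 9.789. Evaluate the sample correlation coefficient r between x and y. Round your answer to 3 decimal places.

r = Cov(x,y) / (s_x · s_y) = -44.956 / (5.346 × 9.789)
  = -44.956 / 52.3320 ≈ -0.859

-0.859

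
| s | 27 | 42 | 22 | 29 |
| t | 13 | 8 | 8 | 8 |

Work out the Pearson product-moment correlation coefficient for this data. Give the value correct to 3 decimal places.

-0.235

n = 4, Σs = 120, Σt = 37, Σs² = 3818, Σt² = 361, Σst = 1095
nΣst − ΣsΣt = 4380 − 4440 = -60
nΣs² − (Σs)² = 15272 − 14400 = 872; nΣt² − (Σt)² = 1444 − 1369 = 75
r = -60 / √(872 × 75) = -60 / 255.7342 ≈ -0.235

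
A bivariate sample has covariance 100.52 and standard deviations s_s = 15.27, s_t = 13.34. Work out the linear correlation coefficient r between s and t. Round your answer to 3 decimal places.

r = Cov(s,t) / (s_s · s_t) = 100.52 / (15.27 × 13.34)
  = 100.52 / 203.7018 ≈ 0.493

0.493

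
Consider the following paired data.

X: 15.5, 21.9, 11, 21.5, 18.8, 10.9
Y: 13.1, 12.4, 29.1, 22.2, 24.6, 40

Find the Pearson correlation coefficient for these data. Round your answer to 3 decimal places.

-0.690

n = 6, ΣX = 99.6, ΣY = 141.4, ΣX² = 1775.36, ΣY² = 3870.18, ΣXY = 2170.49
nΣXY − ΣXΣY = 13022.94 − 14083.44 = -1060.5
nΣX² − (ΣX)² = 10652.16 − 9920.16 = 732; nΣY² − (ΣY)² = 23221.08 − 19993.96 = 3227.12
r = -1060.5 / √(732 × 3227.12) = -1060.5 / 1536.9619 ≈ -0.690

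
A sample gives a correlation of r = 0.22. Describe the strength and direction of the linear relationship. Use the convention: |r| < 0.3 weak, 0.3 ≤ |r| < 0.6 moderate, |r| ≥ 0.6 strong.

r = 0.22 > 0 so the relationship is positive.
|r| = 0.22, which falls in the weak range.

weak positive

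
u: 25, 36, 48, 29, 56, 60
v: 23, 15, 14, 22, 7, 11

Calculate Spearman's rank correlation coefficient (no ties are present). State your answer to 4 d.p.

-0.9429

Rank u: 1, 3, 4, 2, 5, 6
Rank v: 6, 4, 3, 5, 1, 2
d = rank(u) − rank(v): -5, -1, 1, -3, 4, 4; Σd² = 68
ρ = 1 − 6Σd² / [n(n²−1)] = 1 − 6×68 / (6×35) = 1 − 408/210 ≈ -0.9429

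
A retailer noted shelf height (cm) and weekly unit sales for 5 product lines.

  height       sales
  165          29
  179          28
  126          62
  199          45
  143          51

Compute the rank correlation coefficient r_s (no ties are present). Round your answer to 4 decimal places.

Rank height: 3, 4, 1, 5, 2
Rank sales: 2, 1, 5, 3, 4
d = rank(height) − rank(sales): 1, 3, -4, 2, -2; Σd² = 34
ρ = 1 − 6Σd² / [n(n²−1)] = 1 − 6×34 / (5×24) = 1 − 204/120 ≈ -0.7000

-0.7000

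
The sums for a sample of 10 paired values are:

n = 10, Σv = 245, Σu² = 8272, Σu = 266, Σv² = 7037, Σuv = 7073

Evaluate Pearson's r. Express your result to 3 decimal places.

0.500

r = (nΣuv − ΣuΣv) / √[(nΣu² − (Σu)²)(nΣv² − (Σv)²)]
Numerator: 10×7073 − 266×245 = 5560
Denominator: √[(82720 − 70756)(70370 − 60025)] = √[11964 × 10345] = 11125.0879
r = 5560 / 11125.0879 ≈ 0.500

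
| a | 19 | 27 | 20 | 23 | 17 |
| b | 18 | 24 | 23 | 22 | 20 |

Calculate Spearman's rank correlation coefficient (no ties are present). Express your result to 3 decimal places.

0.800

Rank a: 2, 5, 3, 4, 1
Rank b: 1, 5, 4, 3, 2
d = rank(a) − rank(b): 1, 0, -1, 1, -1; Σd² = 4
ρ = 1 − 6Σd² / [n(n²−1)] = 1 − 6×4 / (5×24) = 1 − 24/120 ≈ 0.800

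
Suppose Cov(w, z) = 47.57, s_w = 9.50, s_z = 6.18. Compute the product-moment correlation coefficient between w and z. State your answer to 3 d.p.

r = Cov(w,z) / (s_w · s_z) = 47.57 / (9.50 × 6.18)
  = 47.57 / 58.7100 ≈ 0.810

0.810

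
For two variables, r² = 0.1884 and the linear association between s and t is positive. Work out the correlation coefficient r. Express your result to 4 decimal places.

|r| = √0.1884 = 0.4341
The association is positive, so r = 0.4341.

0.4341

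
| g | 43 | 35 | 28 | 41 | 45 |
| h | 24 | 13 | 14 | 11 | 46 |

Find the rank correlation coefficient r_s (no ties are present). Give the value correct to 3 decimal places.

0.600

Rank g: 4, 2, 1, 3, 5
Rank h: 4, 2, 3, 1, 5
d = rank(g) − rank(h): 0, 0, -2, 2, 0; Σd² = 8
ρ = 1 − 6Σd² / [n(n²−1)] = 1 − 6×8 / (5×24) = 1 − 48/120 ≈ 0.600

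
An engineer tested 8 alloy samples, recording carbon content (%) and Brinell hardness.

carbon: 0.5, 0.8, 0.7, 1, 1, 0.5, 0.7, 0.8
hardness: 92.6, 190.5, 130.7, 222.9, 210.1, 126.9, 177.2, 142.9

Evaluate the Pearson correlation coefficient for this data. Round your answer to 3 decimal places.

0.891

n = 8, Σx = 6, Σy = 1293.8, Σx² = 4.76, Σy² = 223697.78, Σxy = 1025
nΣxy − ΣxΣy = 8200 − 7762.8 = 437.2
nΣx² − (Σx)² = 38.08 − 36 = 2.08; nΣy² − (Σy)² = 1789582.24 − 1673918.44 = 115663.8
r = 437.2 / √(2.08 × 115663.8) = 437.2 / 490.4903 ≈ 0.891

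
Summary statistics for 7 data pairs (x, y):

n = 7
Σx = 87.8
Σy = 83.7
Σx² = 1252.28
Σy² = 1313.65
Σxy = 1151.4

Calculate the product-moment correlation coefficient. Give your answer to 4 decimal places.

r = (nΣxy − ΣxΣy) / √[(nΣx² − (Σx)²)(nΣy² − (Σy)²)]
Numerator: 7×1151.4 − 87.8×83.7 = 710.94
Denominator: √[(8765.96 − 7708.84)(9195.55 − 7005.69)] = √[1057.12 × 2189.86] = 1521.4943
r = 710.94 / 1521.4943 ≈ 0.4673

0.4673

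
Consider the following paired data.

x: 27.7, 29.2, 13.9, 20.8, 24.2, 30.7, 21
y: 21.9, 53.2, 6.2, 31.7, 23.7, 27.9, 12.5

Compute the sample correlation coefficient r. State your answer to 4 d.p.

n = 7, Σx = 167.5, Σy = 177.1, Σx² = 4214.91, Σy² = 5849.53, Σxy = 4598.18
nΣxy − ΣxΣy = 32187.26 − 29664.25 = 2523.01
nΣx² − (Σx)² = 29504.37 − 28056.25 = 1448.12; nΣy² − (Σy)² = 40946.71 − 31364.41 = 9582.3
r = 2523.01 / √(1448.12 × 9582.3) = 2523.01 / 3725.0933 ≈ 0.6773

0.6773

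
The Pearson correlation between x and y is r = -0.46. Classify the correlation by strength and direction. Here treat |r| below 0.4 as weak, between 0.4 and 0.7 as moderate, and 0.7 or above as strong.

moderate negative

r = -0.46 < 0 so the relationship is negative.
|r| = 0.46, which falls in the moderate range.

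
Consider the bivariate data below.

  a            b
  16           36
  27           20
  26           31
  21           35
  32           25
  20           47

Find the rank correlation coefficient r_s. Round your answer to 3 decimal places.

-0.886

Rank a: 1, 5, 4, 3, 6, 2
Rank b: 5, 1, 3, 4, 2, 6
d = rank(a) − rank(b): -4, 4, 1, -1, 4, -4; Σd² = 66
ρ = 1 − 6Σd² / [n(n²−1)] = 1 − 6×66 / (6×35) = 1 − 396/210 ≈ -0.886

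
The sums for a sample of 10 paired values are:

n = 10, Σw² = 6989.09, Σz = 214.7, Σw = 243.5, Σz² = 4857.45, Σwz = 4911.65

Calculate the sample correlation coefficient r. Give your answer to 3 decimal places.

r = (nΣwz − ΣwΣz) / √[(nΣw² − (Σw)²)(nΣz² − (Σz)²)]
Numerator: 10×4911.65 − 243.5×214.7 = -3162.95
Denominator: √[(69890.9 − 59292.25)(48574.5 − 46096.09)] = √[10598.65 × 2478.41] = 5125.2122
r = -3162.95 / 5125.2122 ≈ -0.617

-0.617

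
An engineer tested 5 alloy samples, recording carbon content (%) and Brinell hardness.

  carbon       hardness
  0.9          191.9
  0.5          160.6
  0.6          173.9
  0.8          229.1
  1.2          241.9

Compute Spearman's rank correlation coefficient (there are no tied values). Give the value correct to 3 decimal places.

0.900

Rank carbon: 4, 1, 2, 3, 5
Rank hardness: 3, 1, 2, 4, 5
d = rank(carbon) − rank(hardness): 1, 0, 0, -1, 0; Σd² = 2
ρ = 1 − 6Σd² / [n(n²−1)] = 1 − 6×2 / (5×24) = 1 − 12/120 ≈ 0.900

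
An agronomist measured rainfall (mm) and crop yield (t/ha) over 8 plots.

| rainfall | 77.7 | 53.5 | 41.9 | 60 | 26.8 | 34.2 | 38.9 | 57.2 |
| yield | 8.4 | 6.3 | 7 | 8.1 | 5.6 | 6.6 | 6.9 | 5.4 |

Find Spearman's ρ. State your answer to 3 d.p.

Rank rainfall: 8, 5, 4, 7, 1, 2, 3, 6
Rank yield: 8, 3, 6, 7, 2, 4, 5, 1
d = rank(rainfall) − rank(yield): 0, 2, -2, 0, -1, -2, -2, 5; Σd² = 42
ρ = 1 − 6Σd² / [n(n²−1)] = 1 − 6×42 / (8×63) = 1 − 252/504 ≈ 0.500

0.500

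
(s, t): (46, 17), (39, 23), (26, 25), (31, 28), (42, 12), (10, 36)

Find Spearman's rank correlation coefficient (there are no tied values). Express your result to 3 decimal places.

Rank s: 6, 4, 2, 3, 5, 1
Rank t: 2, 3, 4, 5, 1, 6
d = rank(s) − rank(t): 4, 1, -2, -2, 4, -5; Σd² = 66
ρ = 1 − 6Σd² / [n(n²−1)] = 1 − 6×66 / (6×35) = 1 − 396/210 ≈ -0.886

-0.886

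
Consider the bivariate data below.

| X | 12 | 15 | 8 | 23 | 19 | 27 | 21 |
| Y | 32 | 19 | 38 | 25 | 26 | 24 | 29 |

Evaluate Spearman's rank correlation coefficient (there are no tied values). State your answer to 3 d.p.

-0.607

Rank X: 2, 3, 1, 6, 4, 7, 5
Rank Y: 6, 1, 7, 3, 4, 2, 5
d = rank(X) − rank(Y): -4, 2, -6, 3, 0, 5, 0; Σd² = 90
ρ = 1 − 6Σd² / [n(n²−1)] = 1 − 6×90 / (7×48) = 1 − 540/336 ≈ -0.607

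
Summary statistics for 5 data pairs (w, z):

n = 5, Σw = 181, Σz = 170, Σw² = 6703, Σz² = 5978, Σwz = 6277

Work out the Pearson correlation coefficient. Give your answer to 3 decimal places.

r = (nΣwz − ΣwΣz) / √[(nΣw² − (Σw)²)(nΣz² − (Σz)²)]
Numerator: 5×6277 − 181×170 = 615
Denominator: √[(33515 − 32761)(29890 − 28900)] = √[754 × 990] = 863.9792
r = 615 / 863.9792 ≈ 0.712

0.712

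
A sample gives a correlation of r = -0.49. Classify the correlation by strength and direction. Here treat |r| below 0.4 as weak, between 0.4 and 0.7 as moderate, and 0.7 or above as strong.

r = -0.49 < 0 so the relationship is negative.
|r| = 0.49, which falls in the moderate range.

moderate negative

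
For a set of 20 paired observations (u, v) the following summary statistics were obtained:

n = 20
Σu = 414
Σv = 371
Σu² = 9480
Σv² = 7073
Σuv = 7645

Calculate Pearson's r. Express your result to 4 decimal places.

r = (nΣuv − ΣuΣv) / √[(nΣu² − (Σu)²)(nΣv² − (Σv)²)]
Numerator: 20×7645 − 414×371 = -694
Denominator: √[(189600 − 171396)(141460 − 137641)] = √[18204 × 3819] = 8337.9300
r = -694 / 8337.9300 ≈ -0.0832

-0.0832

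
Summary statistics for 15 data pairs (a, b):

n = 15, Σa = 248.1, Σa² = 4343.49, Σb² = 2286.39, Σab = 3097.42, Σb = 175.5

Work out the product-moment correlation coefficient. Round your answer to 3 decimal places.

0.823

r = (nΣab − ΣaΣb) / √[(nΣa² − (Σa)²)(nΣb² − (Σb)²)]
Numerator: 15×3097.42 − 248.1×175.5 = 2919.75
Denominator: √[(65152.35 − 61553.61)(34295.85 − 30800.25)] = √[3598.74 × 3495.6] = 3546.7951
r = 2919.75 / 3546.7951 ≈ 0.823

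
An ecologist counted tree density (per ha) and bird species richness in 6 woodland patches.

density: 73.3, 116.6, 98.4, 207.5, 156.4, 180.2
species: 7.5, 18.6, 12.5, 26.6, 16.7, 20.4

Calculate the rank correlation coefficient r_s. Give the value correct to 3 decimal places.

Rank density: 1, 3, 2, 6, 4, 5
Rank species: 1, 4, 2, 6, 3, 5
d = rank(density) − rank(species): 0, -1, 0, 0, 1, 0; Σd² = 2
ρ = 1 − 6Σd² / [n(n²−1)] = 1 − 6×2 / (6×35) = 1 − 12/210 ≈ 0.943

0.943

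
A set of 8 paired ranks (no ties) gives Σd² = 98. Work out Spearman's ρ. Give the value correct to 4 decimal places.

-0.1667

ρ = 1 − 6Σd² / [n(n²−1)] = 1 − 6×98 / (8×63)
  = 1 − 588/504 = 1 − 1.16667 ≈ -0.1667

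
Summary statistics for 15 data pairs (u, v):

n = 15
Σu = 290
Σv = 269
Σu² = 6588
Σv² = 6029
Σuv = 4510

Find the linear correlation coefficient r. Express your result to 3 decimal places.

-0.635

r = (nΣuv − ΣuΣv) / √[(nΣu² − (Σu)²)(nΣv² − (Σv)²)]
Numerator: 15×4510 − 290×269 = -10360
Denominator: √[(98820 − 84100)(90435 − 72361)] = √[14720 × 18074] = 16311.0171
r = -10360 / 16311.0171 ≈ -0.635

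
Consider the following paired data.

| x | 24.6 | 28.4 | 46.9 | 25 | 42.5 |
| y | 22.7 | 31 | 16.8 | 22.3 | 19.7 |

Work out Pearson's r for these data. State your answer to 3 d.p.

-0.653

n = 5, Σx = 167.4, Σy = 112.5, Σx² = 6042.58, Σy² = 2643.91, Σxy = 3621.49
nΣxy − ΣxΣy = 18107.45 − 18832.5 = -725.05
nΣx² − (Σx)² = 30212.9 − 28022.76 = 2190.14; nΣy² − (Σy)² = 13219.55 − 12656.25 = 563.3
r = -725.05 / √(2190.14 × 563.3) = -725.05 / 1110.7231 ≈ -0.653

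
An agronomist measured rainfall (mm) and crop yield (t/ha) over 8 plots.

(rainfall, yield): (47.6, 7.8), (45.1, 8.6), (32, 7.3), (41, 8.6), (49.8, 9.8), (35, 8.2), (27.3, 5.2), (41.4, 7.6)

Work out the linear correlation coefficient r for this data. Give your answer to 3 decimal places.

0.808

n = 8, Σx = 319.2, Σy = 63.1, Σx² = 13169.06, Σy² = 510.13, Σxy = 2576.98
nΣxy − ΣxΣy = 20615.84 − 20141.52 = 474.32
nΣx² − (Σx)² = 105352.48 − 101888.64 = 3463.84; nΣy² − (Σy)² = 4081.04 − 3981.61 = 99.43
r = 474.32 / √(3463.84 × 99.43) = 474.32 / 586.8642 ≈ 0.808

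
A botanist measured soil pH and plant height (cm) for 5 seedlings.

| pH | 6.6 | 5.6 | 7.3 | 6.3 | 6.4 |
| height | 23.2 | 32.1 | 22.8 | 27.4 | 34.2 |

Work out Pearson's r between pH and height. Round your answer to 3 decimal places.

n = 5, Σx = 32.2, Σy = 139.7, Σx² = 208.86, Σy² = 4008.89, Σxy = 890.82
nΣxy − ΣxΣy = 4454.1 − 4498.34 = -44.24
nΣx² − (Σx)² = 1044.3 − 1036.84 = 7.46; nΣy² − (Σy)² = 20044.45 − 19516.09 = 528.36
r = -44.24 / √(7.46 × 528.36) = -44.24 / 62.7819 ≈ -0.705

-0.705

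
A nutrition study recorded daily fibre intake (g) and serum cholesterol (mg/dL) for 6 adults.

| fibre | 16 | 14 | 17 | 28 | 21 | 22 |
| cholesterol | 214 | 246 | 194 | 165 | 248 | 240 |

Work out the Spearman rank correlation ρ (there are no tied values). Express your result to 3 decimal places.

Rank fibre: 2, 1, 3, 6, 4, 5
Rank cholesterol: 3, 5, 2, 1, 6, 4
d = rank(fibre) − rank(cholesterol): -1, -4, 1, 5, -2, 1; Σd² = 48
ρ = 1 − 6Σd² / [n(n²−1)] = 1 − 6×48 / (6×35) = 1 − 288/210 ≈ -0.371

-0.371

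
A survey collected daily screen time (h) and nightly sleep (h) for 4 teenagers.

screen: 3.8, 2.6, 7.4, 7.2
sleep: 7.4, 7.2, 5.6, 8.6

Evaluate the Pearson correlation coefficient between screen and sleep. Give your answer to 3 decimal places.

n = 4, Σx = 21, Σy = 28.8, Σx² = 127.8, Σy² = 211.92, Σxy = 150.2
nΣxy − ΣxΣy = 600.8 − 604.8 = -4
nΣx² − (Σx)² = 511.2 − 441 = 70.2; nΣy² − (Σy)² = 847.68 − 829.44 = 18.24
r = -4 / √(70.2 × 18.24) = -4 / 35.7833 ≈ -0.112

-0.112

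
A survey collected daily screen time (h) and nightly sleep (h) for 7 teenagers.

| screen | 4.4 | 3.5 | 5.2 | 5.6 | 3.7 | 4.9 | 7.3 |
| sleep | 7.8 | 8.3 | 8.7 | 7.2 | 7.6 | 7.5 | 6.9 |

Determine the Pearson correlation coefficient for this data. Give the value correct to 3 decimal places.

n = 7, Σx = 34.6, Σy = 54, Σx² = 181, Σy² = 418.88, Σxy = 264.17
nΣxy − ΣxΣy = 1849.19 − 1868.4 = -19.21
nΣx² − (Σx)² = 1267 − 1197.16 = 69.84; nΣy² − (Σy)² = 2932.16 − 2916 = 16.16
r = -19.21 / √(69.84 × 16.16) = -19.21 / 33.5949 ≈ -0.572

-0.572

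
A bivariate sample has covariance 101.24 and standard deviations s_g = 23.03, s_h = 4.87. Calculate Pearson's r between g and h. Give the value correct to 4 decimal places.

r = Cov(g,h) / (s_g · s_h) = 101.24 / (23.03 × 4.87)
  = 101.24 / 112.1561 ≈ 0.9027

0.9027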